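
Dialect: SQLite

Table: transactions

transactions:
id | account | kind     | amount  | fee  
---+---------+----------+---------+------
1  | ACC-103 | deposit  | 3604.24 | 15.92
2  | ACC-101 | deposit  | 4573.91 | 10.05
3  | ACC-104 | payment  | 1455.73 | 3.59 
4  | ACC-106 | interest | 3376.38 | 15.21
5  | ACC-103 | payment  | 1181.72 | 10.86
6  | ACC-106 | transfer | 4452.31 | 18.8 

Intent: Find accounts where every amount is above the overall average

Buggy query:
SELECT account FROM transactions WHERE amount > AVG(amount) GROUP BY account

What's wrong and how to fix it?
Bug: WHERE evaluates per row before aggregation, so AVG() is unavailable

Fix: Use a subquery for AVG and a HAVING MIN(...) filter so the condition holds for every row in the group

Corrected query:
SELECT account FROM transactions GROUP BY account HAVING MIN(amount) > (SELECT AVG(amount) FROM transactions)

Result:
account
-------
ACC-101
ACC-106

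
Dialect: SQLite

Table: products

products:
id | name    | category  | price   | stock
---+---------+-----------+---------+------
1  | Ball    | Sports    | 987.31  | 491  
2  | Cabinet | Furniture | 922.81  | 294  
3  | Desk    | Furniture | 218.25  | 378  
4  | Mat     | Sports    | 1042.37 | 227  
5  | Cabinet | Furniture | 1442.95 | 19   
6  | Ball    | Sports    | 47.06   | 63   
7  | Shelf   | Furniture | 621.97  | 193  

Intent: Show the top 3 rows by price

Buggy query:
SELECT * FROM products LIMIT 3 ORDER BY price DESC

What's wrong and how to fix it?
Bug: ORDER BY cannot follow LIMIT; LIMIT is the final clause

Fix: Swap the clauses: ORDER BY first, then LIMIT

Corrected query:
SELECT * FROM products ORDER BY price DESC LIMIT 3

Result:
id | name    | category  | price   | stock
---+---------+-----------+---------+------
5  | Cabinet | Furniture | 1442.95 | 19   
4  | Mat     | Sports    | 1042.37 | 227  
1  | Ball    | Sports    | 987.31  | 491  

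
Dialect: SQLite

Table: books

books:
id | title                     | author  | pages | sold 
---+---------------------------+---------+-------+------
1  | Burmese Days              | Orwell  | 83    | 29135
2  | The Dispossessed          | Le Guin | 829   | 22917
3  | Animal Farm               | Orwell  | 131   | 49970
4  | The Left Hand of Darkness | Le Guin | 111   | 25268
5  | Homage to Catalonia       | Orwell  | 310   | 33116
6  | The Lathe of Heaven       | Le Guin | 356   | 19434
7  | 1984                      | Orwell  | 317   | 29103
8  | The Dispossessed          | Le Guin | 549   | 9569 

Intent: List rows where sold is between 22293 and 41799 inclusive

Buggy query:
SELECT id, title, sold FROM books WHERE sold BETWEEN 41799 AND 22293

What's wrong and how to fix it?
Bug: BETWEEN expects the lower bound first; with 41799 AND 22293 the range is empty

Fix: Write BETWEEN 22293 AND 41799

Corrected query:
SELECT id, title, sold FROM books WHERE sold BETWEEN 22293 AND 41799

Result:
id | title                     | sold 
---+---------------------------+------
1  | Burmese Days              | 29135
2  | The Dispossessed          | 22917
4  | The Left Hand of Darkness | 25268
5  | Homage to Catalonia       | 33116
7  | 1984                      | 29103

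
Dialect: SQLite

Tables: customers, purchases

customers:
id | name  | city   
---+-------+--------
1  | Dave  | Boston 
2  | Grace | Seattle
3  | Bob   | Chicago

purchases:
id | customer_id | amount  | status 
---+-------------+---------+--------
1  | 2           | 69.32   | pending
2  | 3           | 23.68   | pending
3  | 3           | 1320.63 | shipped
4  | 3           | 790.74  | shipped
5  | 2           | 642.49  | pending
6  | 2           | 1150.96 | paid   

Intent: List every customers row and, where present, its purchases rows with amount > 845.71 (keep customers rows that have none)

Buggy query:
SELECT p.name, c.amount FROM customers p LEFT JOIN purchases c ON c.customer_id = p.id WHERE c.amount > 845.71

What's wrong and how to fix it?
Bug: Filtering c.amount in WHERE discards the NULL rows produced by LEFT JOIN, turning it into an inner join

Fix: Put 'c.amount > 845.71' in the JOIN's ON clause instead of WHERE

Corrected query:
SELECT p.name, c.amount FROM customers p LEFT JOIN purchases c ON c.customer_id = p.id AND c.amount > 845.71

Result:
name  | amount 
------+--------
Dave  | NULL   
Grace | 1150.96
Bob   | 1320.63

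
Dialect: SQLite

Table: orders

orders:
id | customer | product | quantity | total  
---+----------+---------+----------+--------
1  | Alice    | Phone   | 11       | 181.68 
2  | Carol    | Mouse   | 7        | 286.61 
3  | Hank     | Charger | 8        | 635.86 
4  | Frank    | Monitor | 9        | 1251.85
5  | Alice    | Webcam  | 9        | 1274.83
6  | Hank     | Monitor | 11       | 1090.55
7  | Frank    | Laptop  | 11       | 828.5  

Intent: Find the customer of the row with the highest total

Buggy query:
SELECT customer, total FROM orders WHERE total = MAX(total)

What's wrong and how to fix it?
Bug: MAX(total) is an aggregate and cannot be used directly in WHERE

Fix: Use a subquery: WHERE total = (SELECT MAX(total) FROM orders)

Corrected query:
SELECT customer, total FROM orders WHERE total = (SELECT MAX(total) FROM orders)

Result:
customer | total  
---------+--------
Alice    | 1274.83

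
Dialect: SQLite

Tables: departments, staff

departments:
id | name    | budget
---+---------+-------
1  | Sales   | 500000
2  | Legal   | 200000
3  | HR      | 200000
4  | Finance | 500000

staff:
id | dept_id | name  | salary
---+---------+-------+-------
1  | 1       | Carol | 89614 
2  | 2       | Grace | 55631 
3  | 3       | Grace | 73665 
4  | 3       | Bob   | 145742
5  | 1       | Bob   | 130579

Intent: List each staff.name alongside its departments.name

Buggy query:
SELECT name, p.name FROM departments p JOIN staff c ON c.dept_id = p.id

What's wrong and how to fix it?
Bug: 'name' exists in both joined tables, so the database can't tell which one is meant

Fix: Prefix ambiguous columns with the table alias

Corrected query:
SELECT c.name, p.name FROM departments p JOIN staff c ON c.dept_id = p.id

Result:
name  | name 
------+------
Carol | Sales
Grace | Legal
Grace | HR   
Bob   | HR   
Bob   | Sales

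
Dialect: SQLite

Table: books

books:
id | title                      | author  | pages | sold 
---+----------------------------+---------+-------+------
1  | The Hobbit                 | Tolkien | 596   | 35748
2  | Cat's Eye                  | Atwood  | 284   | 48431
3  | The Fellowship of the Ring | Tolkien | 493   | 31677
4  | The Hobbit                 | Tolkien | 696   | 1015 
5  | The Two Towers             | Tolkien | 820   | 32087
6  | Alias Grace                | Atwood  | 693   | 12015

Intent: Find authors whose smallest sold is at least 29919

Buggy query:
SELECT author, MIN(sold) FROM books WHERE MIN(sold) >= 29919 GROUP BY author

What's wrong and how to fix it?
Bug: MIN() in WHERE is a misuse of aggregate

Fix: Replace WHERE with HAVING after the GROUP BY

Corrected query:
SELECT author, MIN(sold) FROM books GROUP BY author HAVING MIN(sold) >= 29919

Result:
(no rows)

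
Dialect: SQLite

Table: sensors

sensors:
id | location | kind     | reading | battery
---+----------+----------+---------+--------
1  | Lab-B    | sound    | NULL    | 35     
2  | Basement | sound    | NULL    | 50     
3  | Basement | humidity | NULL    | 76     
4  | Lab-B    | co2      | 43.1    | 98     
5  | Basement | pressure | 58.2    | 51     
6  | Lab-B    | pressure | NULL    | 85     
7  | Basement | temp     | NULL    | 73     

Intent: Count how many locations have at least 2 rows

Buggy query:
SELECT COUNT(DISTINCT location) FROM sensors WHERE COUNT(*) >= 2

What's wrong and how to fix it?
Bug: WHERE filters individual rows, not groups, so a group-level COUNT is invalid there

Fix: Use a subquery that GROUPs and filters with HAVING, then count its rows

Corrected query:
SELECT COUNT(*) FROM (SELECT location FROM sensors GROUP BY location HAVING COUNT(*) >= 2)

Result:
COUNT(*)
--------
2       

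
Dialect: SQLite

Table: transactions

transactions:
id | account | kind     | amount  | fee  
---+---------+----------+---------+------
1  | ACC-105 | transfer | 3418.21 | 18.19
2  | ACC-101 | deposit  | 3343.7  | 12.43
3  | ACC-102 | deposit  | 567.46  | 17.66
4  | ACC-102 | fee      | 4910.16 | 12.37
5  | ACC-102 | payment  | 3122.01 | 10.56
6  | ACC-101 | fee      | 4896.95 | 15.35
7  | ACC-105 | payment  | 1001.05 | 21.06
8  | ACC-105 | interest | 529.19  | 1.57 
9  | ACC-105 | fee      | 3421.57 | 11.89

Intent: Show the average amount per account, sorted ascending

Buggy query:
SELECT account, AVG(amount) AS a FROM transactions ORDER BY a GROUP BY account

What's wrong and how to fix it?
Bug: GROUP BY must precede ORDER BY

Fix: Move ORDER BY to the end, after GROUP BY

Corrected query:
SELECT account, AVG(amount) AS a FROM transactions GROUP BY account ORDER BY a

Result:
account | a          
--------+------------
ACC-105 | 2092.505   
ACC-102 | 2866.543333
ACC-101 | 4120.325   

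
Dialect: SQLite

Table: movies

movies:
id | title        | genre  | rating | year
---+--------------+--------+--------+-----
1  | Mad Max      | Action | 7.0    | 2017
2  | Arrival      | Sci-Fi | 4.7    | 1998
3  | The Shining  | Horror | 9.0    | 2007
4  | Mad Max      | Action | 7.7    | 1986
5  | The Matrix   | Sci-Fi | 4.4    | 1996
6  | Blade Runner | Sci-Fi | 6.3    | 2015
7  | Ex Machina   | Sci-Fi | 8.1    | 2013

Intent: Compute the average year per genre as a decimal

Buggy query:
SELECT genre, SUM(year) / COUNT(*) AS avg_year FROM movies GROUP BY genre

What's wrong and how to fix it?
Bug: Both operands are integers, so '/' performs integer division and truncates

Fix: Multiply by 1.0 (or CAST to REAL) to force floating-point division

Corrected query:
SELECT genre, SUM(year) * 1.0 / COUNT(*) AS avg_year FROM movies GROUP BY genre

Result:
genre  | avg_year
-------+---------
Action | 2001.5  
Horror | 2007    
Sci-Fi | 2005.5  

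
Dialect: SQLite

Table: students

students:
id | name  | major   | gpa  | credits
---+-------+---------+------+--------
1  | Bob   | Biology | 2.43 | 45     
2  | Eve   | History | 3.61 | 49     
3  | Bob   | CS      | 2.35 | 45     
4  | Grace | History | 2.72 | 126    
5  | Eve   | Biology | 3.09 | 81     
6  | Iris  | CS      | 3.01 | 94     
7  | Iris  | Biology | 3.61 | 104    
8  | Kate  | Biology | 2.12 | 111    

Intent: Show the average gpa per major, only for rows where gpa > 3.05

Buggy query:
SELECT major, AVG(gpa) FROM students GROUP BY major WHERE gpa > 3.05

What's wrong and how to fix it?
Bug: WHERE cannot follow GROUP BY

Fix: Place WHERE between FROM and GROUP BY

Corrected query:
SELECT major, AVG(gpa) FROM students WHERE gpa > 3.05 GROUP BY major

Result:
major   | AVG(gpa)
--------+---------
Biology | 3.35    
History | 3.61    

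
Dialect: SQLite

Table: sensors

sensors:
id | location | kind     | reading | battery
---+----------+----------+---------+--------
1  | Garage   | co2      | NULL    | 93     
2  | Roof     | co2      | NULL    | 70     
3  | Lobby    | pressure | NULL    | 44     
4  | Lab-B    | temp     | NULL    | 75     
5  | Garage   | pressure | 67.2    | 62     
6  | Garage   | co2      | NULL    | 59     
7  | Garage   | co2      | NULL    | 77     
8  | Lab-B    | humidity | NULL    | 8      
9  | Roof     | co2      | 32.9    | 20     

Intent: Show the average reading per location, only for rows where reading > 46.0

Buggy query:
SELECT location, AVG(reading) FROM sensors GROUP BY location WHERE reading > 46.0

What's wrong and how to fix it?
Bug: Row-level WHERE must come before GROUP BY in the clause order

Fix: Place WHERE between FROM and GROUP BY

Corrected query:
SELECT location, AVG(reading) FROM sensors WHERE reading > 46.0 GROUP BY location

Result:
location | AVG(reading)
---------+-------------
Garage   | 67.2        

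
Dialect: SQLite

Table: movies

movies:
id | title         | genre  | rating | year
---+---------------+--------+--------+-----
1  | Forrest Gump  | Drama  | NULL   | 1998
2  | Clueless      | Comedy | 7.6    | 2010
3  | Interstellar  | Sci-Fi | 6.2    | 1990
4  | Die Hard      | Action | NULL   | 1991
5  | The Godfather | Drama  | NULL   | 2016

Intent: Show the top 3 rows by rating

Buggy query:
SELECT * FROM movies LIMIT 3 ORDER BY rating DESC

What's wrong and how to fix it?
Bug: ORDER BY cannot follow LIMIT; LIMIT is the final clause

Fix: Swap the clauses: ORDER BY first, then LIMIT

Corrected query:
SELECT * FROM movies ORDER BY rating DESC LIMIT 3

Result:
id | title        | genre  | rating | year
---+--------------+--------+--------+-----
2  | Clueless     | Comedy | 7.6    | 2010
3  | Interstellar | Sci-Fi | 6.2    | 1990
1  | Forrest Gump | Drama  | NULL   | 1998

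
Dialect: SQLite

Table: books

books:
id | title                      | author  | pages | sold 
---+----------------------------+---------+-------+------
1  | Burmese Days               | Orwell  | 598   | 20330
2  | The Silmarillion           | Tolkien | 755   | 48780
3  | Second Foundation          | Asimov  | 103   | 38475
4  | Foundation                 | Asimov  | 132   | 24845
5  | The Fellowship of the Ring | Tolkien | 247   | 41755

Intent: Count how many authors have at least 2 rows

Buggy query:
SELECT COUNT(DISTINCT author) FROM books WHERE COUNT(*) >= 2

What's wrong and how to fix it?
Bug: WHERE filters individual rows, not groups, so a group-level COUNT is invalid there

Fix: Use a subquery that GROUPs and filters with HAVING, then count its rows

Corrected query:
SELECT COUNT(*) FROM (SELECT author FROM books GROUP BY author HAVING COUNT(*) >= 2)

Result:
COUNT(*)
--------
2       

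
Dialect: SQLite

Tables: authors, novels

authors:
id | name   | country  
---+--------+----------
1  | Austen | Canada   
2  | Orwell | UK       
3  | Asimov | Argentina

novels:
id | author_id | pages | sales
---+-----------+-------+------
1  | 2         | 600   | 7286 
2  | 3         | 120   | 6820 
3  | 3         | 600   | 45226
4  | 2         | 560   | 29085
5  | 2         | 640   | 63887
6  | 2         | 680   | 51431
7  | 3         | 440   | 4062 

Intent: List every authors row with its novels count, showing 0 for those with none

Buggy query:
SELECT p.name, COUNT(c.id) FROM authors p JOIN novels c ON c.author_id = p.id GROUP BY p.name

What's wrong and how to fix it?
Bug: An inner join excludes parents with zero children

Fix: Use LEFT JOIN so parents without children still appear (COUNT(c.id) gives 0)

Corrected query:
SELECT p.name, COUNT(c.id) FROM authors p LEFT JOIN novels c ON c.author_id = p.id GROUP BY p.name

Result:
name   | COUNT(c.id)
-------+------------
Asimov | 3          
Austen | 0          
Orwell | 4          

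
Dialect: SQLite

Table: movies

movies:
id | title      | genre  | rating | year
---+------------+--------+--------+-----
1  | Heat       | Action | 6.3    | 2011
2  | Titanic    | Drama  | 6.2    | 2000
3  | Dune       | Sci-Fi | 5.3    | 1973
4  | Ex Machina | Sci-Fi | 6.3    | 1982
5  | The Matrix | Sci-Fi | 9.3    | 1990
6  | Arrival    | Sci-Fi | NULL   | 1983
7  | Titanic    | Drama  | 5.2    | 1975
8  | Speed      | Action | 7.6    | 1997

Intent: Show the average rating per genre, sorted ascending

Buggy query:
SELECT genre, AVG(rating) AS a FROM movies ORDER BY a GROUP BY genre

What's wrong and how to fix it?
Bug: GROUP BY must precede ORDER BY

Fix: Reorder: SELECT … FROM … GROUP BY … ORDER BY …

Corrected query:
SELECT genre, AVG(rating) AS a FROM movies GROUP BY genre ORDER BY a

Result:
genre  | a       
-------+---------
Drama  | 5.7     
Action | 6.95    
Sci-Fi | 6.966667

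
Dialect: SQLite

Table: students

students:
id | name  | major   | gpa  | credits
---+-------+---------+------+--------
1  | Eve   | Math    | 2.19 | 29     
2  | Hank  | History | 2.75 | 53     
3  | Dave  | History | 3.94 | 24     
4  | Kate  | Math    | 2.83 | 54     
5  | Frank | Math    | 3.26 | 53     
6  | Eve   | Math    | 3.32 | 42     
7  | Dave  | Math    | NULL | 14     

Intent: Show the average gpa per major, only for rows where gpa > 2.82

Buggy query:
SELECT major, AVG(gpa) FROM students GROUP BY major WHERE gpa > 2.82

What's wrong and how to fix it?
Bug: Row-level WHERE must come before GROUP BY in the clause order

Fix: Move the WHERE clause before GROUP BY

Corrected query:
SELECT major, AVG(gpa) FROM students WHERE gpa > 2.82 GROUP BY major

Result:
major   | AVG(gpa)
--------+---------
History | 3.94    
Math    | 3.136667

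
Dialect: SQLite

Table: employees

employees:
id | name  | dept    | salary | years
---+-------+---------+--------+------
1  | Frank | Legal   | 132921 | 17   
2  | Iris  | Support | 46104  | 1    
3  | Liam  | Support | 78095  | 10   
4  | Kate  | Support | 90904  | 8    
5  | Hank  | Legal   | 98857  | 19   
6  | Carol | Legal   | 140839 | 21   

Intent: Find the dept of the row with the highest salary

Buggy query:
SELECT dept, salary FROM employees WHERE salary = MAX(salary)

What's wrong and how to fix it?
Bug: WHERE is evaluated per row; an aggregate over the whole table isn't defined there

Fix: Wrap MAX in a scalar subquery so WHERE compares against a single value

Corrected query:
SELECT dept, salary FROM employees WHERE salary = (SELECT MAX(salary) FROM employees)

Result:
dept  | salary
------+-------
Legal | 140839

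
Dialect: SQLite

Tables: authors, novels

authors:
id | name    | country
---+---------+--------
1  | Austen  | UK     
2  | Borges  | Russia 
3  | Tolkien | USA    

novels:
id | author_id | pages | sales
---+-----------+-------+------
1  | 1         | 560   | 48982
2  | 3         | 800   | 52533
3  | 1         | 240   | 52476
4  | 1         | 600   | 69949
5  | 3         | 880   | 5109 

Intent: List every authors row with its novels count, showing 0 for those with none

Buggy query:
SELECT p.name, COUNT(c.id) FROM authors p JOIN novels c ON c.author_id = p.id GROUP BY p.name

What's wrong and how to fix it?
Bug: INNER JOIN drops authors rows that have no matching novels rows

Fix: Switch to LEFT JOIN to retain unmatched parent rows

Corrected query:
SELECT p.name, COUNT(c.id) FROM authors p LEFT JOIN novels c ON c.author_id = p.id GROUP BY p.name

Result:
name    | COUNT(c.id)
--------+------------
Austen  | 3          
Borges  | 0          
Tolkien | 2          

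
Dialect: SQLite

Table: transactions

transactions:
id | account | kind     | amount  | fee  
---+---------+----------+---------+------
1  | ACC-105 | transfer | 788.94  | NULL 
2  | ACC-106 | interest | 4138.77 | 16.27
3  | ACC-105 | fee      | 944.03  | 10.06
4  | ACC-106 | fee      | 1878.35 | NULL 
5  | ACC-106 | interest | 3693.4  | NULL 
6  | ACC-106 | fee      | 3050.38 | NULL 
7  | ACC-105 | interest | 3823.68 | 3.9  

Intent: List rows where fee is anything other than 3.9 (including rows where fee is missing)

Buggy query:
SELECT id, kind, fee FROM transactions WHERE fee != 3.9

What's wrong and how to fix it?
Bug: Inequality against NULL is unknown, not true; rows with NULL are dropped

Fix: Handle NULL separately with IS NULL alongside the inequality

Corrected query:
SELECT id, kind, fee FROM transactions WHERE fee != 3.9 OR fee IS NULL

Result:
id | kind     | fee  
---+----------+------
1  | transfer | NULL 
2  | interest | 16.27
3  | fee      | 10.06
4  | fee      | NULL 
5  | interest | NULL 
6  | fee      | NULL 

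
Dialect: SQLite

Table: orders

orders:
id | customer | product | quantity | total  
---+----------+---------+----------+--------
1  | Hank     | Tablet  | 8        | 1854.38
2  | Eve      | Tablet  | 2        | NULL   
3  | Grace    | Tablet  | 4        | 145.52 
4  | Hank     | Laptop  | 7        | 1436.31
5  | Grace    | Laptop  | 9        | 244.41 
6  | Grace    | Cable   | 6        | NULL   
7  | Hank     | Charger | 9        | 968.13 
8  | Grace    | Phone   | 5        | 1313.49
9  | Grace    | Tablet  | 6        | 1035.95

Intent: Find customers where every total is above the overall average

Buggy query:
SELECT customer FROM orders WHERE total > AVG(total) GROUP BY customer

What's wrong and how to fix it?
Bug: AVG() is an aggregate; it can't sit directly in WHERE

Fix: Compute the overall average in a scalar subquery and compare each group's MIN against it in HAVING

Corrected query:
SELECT customer FROM orders GROUP BY customer HAVING MIN(total) > (SELECT AVG(total) FROM orders)

Result:
(no rows)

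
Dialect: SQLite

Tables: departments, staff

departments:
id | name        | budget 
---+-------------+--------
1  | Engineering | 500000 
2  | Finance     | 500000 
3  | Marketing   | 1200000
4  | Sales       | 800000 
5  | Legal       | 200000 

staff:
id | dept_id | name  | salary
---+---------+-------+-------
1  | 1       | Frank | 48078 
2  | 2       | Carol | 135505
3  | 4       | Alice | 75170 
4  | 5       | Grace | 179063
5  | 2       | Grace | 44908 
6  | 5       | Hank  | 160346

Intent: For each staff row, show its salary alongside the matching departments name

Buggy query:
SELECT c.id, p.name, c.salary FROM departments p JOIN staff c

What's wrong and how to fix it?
Bug: JOIN with no ON clause produces a cartesian product; every staff row pairs with every departments row

Fix: Add ON c.dept_id = p.id to the JOIN

Corrected query:
SELECT c.id, p.name, c.salary FROM departments p JOIN staff c ON c.dept_id = p.id

Result:
id | name        | salary
---+-------------+-------
1  | Engineering | 48078 
2  | Finance     | 135505
3  | Sales       | 75170 
4  | Legal       | 179063
5  | Finance     | 44908 
6  | Legal       | 160346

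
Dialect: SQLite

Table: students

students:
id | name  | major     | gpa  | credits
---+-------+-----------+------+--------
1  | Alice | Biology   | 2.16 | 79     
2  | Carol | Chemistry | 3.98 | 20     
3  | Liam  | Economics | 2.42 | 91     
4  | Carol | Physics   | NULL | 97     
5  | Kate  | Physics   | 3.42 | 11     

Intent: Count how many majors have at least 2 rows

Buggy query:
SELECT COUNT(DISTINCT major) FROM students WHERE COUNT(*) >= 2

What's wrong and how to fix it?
Bug: COUNT(*) cannot appear in WHERE; the per-group count doesn't exist yet

Fix: Use a subquery that GROUPs and filters with HAVING, then count its rows

Corrected query:
SELECT COUNT(*) FROM (SELECT major FROM students GROUP BY major HAVING COUNT(*) >= 2)

Result:
COUNT(*)
--------
1       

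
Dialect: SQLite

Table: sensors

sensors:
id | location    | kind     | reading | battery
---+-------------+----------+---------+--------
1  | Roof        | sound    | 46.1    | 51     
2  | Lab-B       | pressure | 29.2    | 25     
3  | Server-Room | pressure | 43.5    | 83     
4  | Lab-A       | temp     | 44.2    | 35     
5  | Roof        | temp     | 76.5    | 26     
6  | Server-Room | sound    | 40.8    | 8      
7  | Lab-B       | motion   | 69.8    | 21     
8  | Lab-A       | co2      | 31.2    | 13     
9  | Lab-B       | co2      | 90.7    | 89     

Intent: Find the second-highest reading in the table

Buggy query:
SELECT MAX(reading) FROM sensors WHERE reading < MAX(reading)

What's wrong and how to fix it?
Bug: MAX(reading) on the right of the comparison is an aggregate-in-WHERE error

Fix: Put the inner MAX in a scalar subquery

Corrected query:
SELECT MAX(reading) FROM sensors WHERE reading < (SELECT MAX(reading) FROM sensors)

Result:
MAX(reading)
------------
76.5        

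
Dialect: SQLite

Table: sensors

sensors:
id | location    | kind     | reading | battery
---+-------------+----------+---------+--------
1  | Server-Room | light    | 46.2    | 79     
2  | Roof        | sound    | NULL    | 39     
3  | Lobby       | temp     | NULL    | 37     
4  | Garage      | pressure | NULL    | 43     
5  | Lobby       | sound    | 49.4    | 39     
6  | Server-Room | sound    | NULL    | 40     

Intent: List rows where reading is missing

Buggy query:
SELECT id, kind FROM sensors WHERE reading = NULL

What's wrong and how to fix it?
Bug: '= NULL' is always unknown in SQL three-valued logic, so no rows match

Fix: Use IS NULL to test for NULL

Corrected query:
SELECT id, kind FROM sensors WHERE reading IS NULL

Result:
id | kind    
---+---------
2  | sound   
3  | temp    
4  | pressure
6  | sound   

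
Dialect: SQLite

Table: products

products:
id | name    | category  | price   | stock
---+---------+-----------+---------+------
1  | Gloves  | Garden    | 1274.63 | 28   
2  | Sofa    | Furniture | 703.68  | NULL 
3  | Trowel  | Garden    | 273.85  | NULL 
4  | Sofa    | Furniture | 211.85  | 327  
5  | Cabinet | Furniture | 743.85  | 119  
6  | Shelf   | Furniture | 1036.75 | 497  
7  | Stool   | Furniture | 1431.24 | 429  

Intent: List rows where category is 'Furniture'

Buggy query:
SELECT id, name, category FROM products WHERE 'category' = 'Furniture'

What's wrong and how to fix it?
Bug: 'category' in single quotes is a string literal, not the column; the comparison is literal-vs-literal and never true

Fix: Remove the quotes around the column name (or use double quotes for an identifier)

Corrected query:
SELECT id, name, category FROM products WHERE category = 'Furniture'

Result:
id | name    | category 
---+---------+----------
2  | Sofa    | Furniture
4  | Sofa    | Furniture
5  | Cabinet | Furniture
6  | Shelf   | Furniture
7  | Stool   | Furniture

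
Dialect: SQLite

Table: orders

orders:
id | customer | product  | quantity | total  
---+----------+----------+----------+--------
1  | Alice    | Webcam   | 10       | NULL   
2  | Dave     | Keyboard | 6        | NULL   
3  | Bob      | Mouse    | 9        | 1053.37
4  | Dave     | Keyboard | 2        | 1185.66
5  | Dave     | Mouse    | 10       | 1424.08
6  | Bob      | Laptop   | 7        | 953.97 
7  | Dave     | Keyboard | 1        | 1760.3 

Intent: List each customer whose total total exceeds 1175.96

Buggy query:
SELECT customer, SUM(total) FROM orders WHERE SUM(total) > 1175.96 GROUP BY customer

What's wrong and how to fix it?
Bug: Aggregate functions cannot appear in a WHERE clause

Fix: Move the aggregate condition to a HAVING clause

Corrected query:
SELECT customer, SUM(total) FROM orders GROUP BY customer HAVING SUM(total) > 1175.96

Result:
customer | SUM(total)
---------+-----------
Bob      | 2007.34   
Dave     | 4370.04   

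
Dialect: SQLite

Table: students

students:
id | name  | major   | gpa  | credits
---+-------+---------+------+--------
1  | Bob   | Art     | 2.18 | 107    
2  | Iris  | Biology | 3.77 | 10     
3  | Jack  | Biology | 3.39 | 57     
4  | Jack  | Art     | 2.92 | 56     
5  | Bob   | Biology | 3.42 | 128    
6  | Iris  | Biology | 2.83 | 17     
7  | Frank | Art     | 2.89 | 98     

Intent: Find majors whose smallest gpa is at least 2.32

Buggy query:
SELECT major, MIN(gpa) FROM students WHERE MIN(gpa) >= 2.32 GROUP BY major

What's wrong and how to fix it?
Bug: Aggregates like MIN are computed per group after WHERE runs

Fix: Replace WHERE with HAVING after the GROUP BY

Corrected query:
SELECT major, MIN(gpa) FROM students GROUP BY major HAVING MIN(gpa) >= 2.32

Result:
major   | MIN(gpa)
--------+---------
Biology | 2.83    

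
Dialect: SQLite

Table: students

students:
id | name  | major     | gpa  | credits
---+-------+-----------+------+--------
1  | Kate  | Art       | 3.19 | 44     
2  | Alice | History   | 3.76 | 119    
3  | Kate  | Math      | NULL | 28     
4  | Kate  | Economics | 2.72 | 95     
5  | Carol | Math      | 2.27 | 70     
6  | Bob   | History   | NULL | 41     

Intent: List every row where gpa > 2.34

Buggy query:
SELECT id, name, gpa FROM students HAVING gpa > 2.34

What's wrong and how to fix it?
Bug: This is a non-aggregate query (no GROUP BY, no aggregates), so in SQLite the HAVING clause is invalid here; a row-level condition belongs in WHERE

Fix: Use WHERE for row-level filtering

Corrected query:
SELECT id, name, gpa FROM students WHERE gpa > 2.34

Result:
id | name  | gpa 
---+-------+-----
1  | Kate  | 3.19
2  | Alice | 3.76
4  | Kate  | 2.72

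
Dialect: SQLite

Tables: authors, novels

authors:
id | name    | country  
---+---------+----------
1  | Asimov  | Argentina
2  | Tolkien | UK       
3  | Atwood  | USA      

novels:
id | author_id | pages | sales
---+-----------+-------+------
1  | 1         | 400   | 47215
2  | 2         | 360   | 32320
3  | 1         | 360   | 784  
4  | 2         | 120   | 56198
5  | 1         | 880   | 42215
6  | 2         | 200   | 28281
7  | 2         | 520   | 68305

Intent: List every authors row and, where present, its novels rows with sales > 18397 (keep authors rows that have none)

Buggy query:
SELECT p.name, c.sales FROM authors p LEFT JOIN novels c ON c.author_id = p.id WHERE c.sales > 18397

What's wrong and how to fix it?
Bug: A WHERE condition on the right-hand table after LEFT JOIN drops unmatched parents

Fix: Move the right-table condition into the ON clause so unmatched parents are kept

Corrected query:
SELECT p.name, c.sales FROM authors p LEFT JOIN novels c ON c.author_id = p.id AND c.sales > 18397

Result:
name    | sales
--------+------
Asimov  | 42215
Asimov  | 47215
Tolkien | 28281
Tolkien | 32320
Tolkien | 56198
Tolkien | 68305
Atwood  | NULL 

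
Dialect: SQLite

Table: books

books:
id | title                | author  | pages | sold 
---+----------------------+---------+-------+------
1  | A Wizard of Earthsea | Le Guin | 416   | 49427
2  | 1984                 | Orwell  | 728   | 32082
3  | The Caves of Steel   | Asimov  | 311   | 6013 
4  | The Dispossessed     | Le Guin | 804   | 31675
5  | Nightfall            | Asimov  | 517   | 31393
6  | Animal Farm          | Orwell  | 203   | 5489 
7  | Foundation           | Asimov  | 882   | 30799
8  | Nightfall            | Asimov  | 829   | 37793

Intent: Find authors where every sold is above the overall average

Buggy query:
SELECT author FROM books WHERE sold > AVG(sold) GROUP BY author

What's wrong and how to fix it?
Bug: AVG() is an aggregate; it can't sit directly in WHERE

Fix: Use a subquery for AVG and a HAVING MIN(...) filter so the condition holds for every row in the group

Corrected query:
SELECT author FROM books GROUP BY author HAVING MIN(sold) > (SELECT AVG(sold) FROM books)

Result:
author 
-------
Le Guin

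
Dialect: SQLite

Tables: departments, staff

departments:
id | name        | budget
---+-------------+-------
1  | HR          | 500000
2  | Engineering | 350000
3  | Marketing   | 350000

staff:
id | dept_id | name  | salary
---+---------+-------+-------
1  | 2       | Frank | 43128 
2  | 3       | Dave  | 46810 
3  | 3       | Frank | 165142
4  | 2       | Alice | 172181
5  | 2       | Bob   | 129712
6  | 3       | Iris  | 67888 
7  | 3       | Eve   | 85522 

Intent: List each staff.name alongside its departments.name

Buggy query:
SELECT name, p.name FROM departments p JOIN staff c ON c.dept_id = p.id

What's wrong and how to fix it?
Bug: Both tables have a 'name' column; the unqualified reference is ambiguous

Fix: Qualify the column with its table alias (c.name)

Corrected query:
SELECT c.name, p.name FROM departments p JOIN staff c ON c.dept_id = p.id

Result:
name  | name       
------+------------
Frank | Engineering
Dave  | Marketing  
Frank | Marketing  
Alice | Engineering
Bob   | Engineering
Iris  | Marketing  
Eve   | Marketing  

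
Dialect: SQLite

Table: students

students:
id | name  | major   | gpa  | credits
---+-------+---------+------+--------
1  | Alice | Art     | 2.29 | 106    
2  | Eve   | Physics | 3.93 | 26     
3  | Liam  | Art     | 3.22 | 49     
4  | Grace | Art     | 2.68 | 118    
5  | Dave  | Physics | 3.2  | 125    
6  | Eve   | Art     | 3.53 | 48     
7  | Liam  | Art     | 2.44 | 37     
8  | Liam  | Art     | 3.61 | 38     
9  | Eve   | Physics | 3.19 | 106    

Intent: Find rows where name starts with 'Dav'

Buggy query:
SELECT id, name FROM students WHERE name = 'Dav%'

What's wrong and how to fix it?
Bug: Wildcards only work with LIKE; '=' treats '%' as a literal character

Fix: Use LIKE for wildcard pattern matching

Corrected query:
SELECT id, name FROM students WHERE name LIKE 'Dav%'

Result:
id | name
---+-----
5  | Dave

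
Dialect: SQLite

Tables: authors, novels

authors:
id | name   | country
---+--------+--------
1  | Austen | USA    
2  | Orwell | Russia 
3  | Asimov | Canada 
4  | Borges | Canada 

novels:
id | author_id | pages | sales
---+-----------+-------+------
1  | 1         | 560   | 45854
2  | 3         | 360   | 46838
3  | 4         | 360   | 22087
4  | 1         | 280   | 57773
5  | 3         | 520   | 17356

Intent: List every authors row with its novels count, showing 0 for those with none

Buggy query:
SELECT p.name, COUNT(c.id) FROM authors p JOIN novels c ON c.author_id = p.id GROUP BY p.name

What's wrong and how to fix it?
Bug: INNER JOIN drops authors rows that have no matching novels rows

Fix: Switch to LEFT JOIN to retain unmatched parent rows

Corrected query:
SELECT p.name, COUNT(c.id) FROM authors p LEFT JOIN novels c ON c.author_id = p.id GROUP BY p.name

Result:
name   | COUNT(c.id)
-------+------------
Asimov | 2          
Austen | 2          
Borges | 1          
Orwell | 0          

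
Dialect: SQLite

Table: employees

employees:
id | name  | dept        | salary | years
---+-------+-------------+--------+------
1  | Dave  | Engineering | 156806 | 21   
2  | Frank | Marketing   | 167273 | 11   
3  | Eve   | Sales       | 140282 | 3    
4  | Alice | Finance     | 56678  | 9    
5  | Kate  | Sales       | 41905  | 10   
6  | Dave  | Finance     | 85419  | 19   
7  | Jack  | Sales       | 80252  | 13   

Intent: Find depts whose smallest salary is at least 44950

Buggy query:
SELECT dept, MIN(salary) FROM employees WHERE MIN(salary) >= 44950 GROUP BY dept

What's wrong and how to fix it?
Bug: Aggregates like MIN are computed per group after WHERE runs

Fix: Replace WHERE with HAVING after the GROUP BY

Corrected query:
SELECT dept, MIN(salary) FROM employees GROUP BY dept HAVING MIN(salary) >= 44950

Result:
dept        | MIN(salary)
------------+------------
Engineering | 156806     
Finance     | 56678      
Marketing   | 167273     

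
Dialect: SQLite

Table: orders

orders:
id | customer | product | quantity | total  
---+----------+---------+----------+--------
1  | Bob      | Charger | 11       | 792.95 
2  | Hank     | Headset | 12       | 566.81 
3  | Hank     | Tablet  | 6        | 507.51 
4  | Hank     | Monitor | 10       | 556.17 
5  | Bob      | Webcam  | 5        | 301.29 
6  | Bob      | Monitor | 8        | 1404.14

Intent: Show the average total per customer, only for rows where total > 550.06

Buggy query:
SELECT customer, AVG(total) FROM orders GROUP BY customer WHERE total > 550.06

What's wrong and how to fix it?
Bug: WHERE cannot follow GROUP BY

Fix: Place WHERE between FROM and GROUP BY

Corrected query:
SELECT customer, AVG(total) FROM orders WHERE total > 550.06 GROUP BY customer

Result:
customer | AVG(total)
---------+-----------
Bob      | 1098.545  
Hank     | 561.49    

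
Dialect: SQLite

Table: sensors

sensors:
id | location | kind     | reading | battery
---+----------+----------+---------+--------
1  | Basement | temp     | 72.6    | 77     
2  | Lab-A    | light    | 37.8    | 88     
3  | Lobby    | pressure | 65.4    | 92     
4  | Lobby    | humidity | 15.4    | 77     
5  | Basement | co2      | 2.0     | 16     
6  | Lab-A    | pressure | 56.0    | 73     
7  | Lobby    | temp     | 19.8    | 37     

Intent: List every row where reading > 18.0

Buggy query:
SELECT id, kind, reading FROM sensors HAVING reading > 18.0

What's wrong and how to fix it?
Bug: This is a non-aggregate query (no GROUP BY, no aggregates), so in SQLite the HAVING clause is invalid here; a row-level condition belongs in WHERE

Fix: Use WHERE for row-level filtering

Corrected query:
SELECT id, kind, reading FROM sensors WHERE reading > 18.0

Result:
id | kind     | reading
---+----------+--------
1  | temp     | 72.6   
2  | light    | 37.8   
3  | pressure | 65.4   
6  | pressure | 56     
7  | temp     | 19.8   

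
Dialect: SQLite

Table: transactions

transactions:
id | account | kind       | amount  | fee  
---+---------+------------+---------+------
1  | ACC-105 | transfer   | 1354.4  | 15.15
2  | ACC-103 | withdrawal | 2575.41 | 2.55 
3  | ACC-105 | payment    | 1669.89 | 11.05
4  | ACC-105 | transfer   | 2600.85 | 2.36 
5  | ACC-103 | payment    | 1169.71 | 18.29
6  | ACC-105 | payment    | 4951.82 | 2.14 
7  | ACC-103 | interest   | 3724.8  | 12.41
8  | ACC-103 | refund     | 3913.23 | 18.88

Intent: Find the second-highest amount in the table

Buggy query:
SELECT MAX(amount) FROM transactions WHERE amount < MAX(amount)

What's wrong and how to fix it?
Bug: The inner MAX is an aggregate inside WHERE, which is not allowed

Fix: Compute the overall MAX in a subquery, then take MAX of rows below it

Corrected query:
SELECT MAX(amount) FROM transactions WHERE amount < (SELECT MAX(amount) FROM transactions)

Result:
MAX(amount)
-----------
3913.23    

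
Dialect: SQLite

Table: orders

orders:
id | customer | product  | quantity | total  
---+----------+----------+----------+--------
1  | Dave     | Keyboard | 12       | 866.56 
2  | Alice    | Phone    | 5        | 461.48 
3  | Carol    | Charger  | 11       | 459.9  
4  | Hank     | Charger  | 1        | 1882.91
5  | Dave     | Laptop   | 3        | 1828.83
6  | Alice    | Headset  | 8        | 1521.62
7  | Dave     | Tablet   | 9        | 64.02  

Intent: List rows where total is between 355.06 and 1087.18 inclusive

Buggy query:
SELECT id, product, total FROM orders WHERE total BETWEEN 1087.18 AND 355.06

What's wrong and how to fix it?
Bug: BETWEEN expects the lower bound first; with 1087.18 AND 355.06 the range is empty

Fix: Swap the bounds so the smaller value comes first

Corrected query:
SELECT id, product, total FROM orders WHERE total BETWEEN 355.06 AND 1087.18

Result:
id | product  | total 
---+----------+-------
1  | Keyboard | 866.56
2  | Phone    | 461.48
3  | Charger  | 459.9 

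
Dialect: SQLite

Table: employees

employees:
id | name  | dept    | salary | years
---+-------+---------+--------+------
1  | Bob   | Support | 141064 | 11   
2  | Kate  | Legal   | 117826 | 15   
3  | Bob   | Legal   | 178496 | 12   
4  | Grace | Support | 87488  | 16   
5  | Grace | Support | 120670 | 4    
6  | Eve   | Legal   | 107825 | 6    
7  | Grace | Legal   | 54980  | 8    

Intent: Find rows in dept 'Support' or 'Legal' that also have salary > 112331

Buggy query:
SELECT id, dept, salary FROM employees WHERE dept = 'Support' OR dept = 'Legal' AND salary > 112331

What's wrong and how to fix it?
Bug: AND binds tighter than OR, so this parses as dept = 'Support' OR (dept = 'Legal' AND salary > 112331)

Fix: Group the OR with parentheses (or use IN), then AND the threshold

Corrected query:
SELECT id, dept, salary FROM employees WHERE (dept = 'Support' OR dept = 'Legal') AND salary > 112331

Result:
id | dept    | salary
---+---------+-------
1  | Support | 141064
2  | Legal   | 117826
3  | Legal   | 178496
5  | Support | 120670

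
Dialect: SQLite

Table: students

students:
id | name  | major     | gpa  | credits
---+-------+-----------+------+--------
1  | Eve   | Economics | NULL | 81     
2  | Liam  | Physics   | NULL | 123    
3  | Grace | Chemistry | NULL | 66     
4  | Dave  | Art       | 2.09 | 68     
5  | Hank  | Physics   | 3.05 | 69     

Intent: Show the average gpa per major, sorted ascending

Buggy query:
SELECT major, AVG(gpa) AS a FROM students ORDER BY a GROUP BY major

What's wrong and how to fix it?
Bug: GROUP BY must precede ORDER BY

Fix: Move ORDER BY to the end, after GROUP BY

Corrected query:
SELECT major, AVG(gpa) AS a FROM students GROUP BY major ORDER BY a

Result:
major     | a   
----------+-----
Chemistry | NULL
Economics | NULL
Art       | 2.09
Physics   | 3.05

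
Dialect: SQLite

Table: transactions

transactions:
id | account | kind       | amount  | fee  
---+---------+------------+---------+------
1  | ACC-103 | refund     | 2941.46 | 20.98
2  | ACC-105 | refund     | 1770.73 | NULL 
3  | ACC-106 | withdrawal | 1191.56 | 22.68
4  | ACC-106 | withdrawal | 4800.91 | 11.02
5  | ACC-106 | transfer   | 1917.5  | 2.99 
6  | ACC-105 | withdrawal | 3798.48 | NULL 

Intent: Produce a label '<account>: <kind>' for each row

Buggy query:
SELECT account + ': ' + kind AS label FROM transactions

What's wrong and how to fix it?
Bug: SQLite uses || for string concatenation; + coerces text to numbers (yielding 0)

Fix: Use the || operator for string concatenation

Corrected query:
SELECT account || ': ' || kind AS label FROM transactions

Result:
label              
-------------------
ACC-103: refund    
ACC-105: refund    
ACC-106: withdrawal
ACC-106: withdrawal
ACC-106: transfer  
ACC-105: withdrawal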